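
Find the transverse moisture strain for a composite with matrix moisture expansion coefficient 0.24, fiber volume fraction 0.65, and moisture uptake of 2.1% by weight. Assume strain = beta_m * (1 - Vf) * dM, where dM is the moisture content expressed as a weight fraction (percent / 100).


dM = 2.1/100 = 0.021
strain = beta_m * (1-Vf) * dM = 0.24 * 0.35 * 0.021 = 0.001764

0.001764


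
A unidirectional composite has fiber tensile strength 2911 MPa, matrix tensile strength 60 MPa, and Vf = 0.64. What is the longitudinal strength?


sigma_1 = sigma_f*Vf + sigma_m*(1-Vf) = 2911*0.64 + 60*0.36 = 1884.6 MPa

1884.6 MPa


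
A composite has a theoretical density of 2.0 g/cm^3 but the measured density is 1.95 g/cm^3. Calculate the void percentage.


Void% = (rho_theo - rho_actual)/rho_theo * 100 = (2.0 - 1.95)/2.0 * 100 = 2.5%

2.5%


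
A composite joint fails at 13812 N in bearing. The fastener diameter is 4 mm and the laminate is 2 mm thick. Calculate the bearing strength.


sigma_br = F/(d*h) = 13812/(4*2) = 1726.5 MPa

1726.5 MPa


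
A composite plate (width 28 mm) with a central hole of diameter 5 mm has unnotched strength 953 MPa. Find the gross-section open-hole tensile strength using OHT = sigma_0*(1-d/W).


OHT = sigma_0*(1-d/W) = 953*(1-5/28) = 782.8 MPa

782.8 MPa


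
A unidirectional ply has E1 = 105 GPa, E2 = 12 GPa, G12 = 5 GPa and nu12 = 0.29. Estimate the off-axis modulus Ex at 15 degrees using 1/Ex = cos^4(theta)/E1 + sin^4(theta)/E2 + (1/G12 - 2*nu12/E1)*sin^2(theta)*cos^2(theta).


cos^4(15) = 0.870513, sin^4(15) = 0.004487, sin^2(15)*cos^2(15) = 0.0625
1/G12 - 2*nu12/E1 = 1/5 - 2*0.29/105 = 0.194476 GPa^-1
1/Ex = 0.870513/105 + 0.004487/12 + 0.194476*0.0625 = 0.0208193 GPa^-1
Ex = 48.03 GPa

48.03 GPa


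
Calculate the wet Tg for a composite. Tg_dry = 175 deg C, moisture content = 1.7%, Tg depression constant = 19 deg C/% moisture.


Tg_wet = Tg_dry - k*moisture = 175 - 19*1.7 = 142.7 deg C

142.7 deg C


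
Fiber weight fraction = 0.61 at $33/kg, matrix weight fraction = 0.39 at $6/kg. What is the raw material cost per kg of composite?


Cost = cost_f*Wf + cost_m*Wm = 33*0.61 + 6*0.39 = $22.47/kg

$22.47/kg


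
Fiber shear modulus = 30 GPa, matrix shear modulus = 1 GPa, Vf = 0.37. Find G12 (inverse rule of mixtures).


1/G12 = Vf/Gf + (1-Vf)/Gm = 0.37/30 + 0.63/1
G12 = 1.56 GPa

1.56 GPa


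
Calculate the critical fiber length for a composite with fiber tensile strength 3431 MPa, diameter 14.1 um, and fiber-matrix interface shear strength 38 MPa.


Lc = sigma_f * d / (2 * tau_i) = 3431 * 14.1 / (2 * 38) = 636.5 um

636.5 um


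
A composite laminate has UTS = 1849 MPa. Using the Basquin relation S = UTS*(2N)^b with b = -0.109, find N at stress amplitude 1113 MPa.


N = 0.5 * (S/UTS)^(1/b) = 0.5 * (1113/1849)^(1/-0.109) = 52.6467 cycles

52.6467 cycles


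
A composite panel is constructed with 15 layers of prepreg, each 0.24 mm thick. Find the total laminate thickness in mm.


h = n * t_ply = 15 * 0.24 = 3.6 mm

3.6 mm


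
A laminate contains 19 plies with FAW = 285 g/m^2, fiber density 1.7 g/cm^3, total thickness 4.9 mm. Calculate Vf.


Vf = n * FAW / (rho_f * h * 1000) = 19 * 285 / (1.7 * 4.9 * 1000) = 0.6501

0.6501


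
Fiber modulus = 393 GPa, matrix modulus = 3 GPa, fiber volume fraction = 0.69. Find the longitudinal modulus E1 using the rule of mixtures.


E1 = Ef*Vf + Em*(1-Vf) = 393*0.69 + 3*0.31 = 272.1 GPa

272.1 GPa


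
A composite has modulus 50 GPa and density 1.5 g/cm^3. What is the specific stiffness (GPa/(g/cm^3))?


Specific stiffness = E/rho = 50/1.5 = 33.3 GPa/(g/cm^3)

33.3 GPa/(g/cm^3)


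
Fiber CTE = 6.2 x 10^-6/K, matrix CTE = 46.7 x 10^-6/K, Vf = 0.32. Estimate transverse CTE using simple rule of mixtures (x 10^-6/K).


alpha_2 = alpha_f*Vf + alpha_m*(1-Vf) = 6.2*0.32 + 46.7*0.68 = 33.7 x 10^-6/K

33.7 x 10^-6/K


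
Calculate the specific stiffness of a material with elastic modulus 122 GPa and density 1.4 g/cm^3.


Specific stiffness = E/rho = 122/1.4 = 87.1 GPa/(g/cm^3)

87.1 GPa/(g/cm^3)


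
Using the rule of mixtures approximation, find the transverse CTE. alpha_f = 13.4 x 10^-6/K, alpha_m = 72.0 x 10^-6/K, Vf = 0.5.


alpha_2 = alpha_f*Vf + alpha_m*(1-Vf) = 13.4*0.5 + 72.0*0.5 = 42.7 x 10^-6/K

42.7 x 10^-6/K


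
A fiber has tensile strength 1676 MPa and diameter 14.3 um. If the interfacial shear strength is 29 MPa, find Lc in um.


Lc = sigma_f * d / (2 * tau_i) = 1676 * 14.3 / (2 * 29) = 413.2 um

413.2 um


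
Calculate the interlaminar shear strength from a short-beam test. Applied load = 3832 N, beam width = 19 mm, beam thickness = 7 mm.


ILSS = 3F/(4bh) = 3*3832/(4*19*7) = 21.61 MPa

21.61 MPa


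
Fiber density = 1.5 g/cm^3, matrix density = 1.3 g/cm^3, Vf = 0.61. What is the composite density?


rho_c = rho_f*Vf + rho_m*(1-Vf) = 1.5*0.61 + 1.3*0.39 = 1.422 g/cm^3

1.422 g/cm^3


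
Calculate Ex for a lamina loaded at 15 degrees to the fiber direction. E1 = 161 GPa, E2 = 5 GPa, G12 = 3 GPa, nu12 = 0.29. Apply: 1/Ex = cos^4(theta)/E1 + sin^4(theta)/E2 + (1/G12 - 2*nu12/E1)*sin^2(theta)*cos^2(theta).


cos^4(15) = 0.870513, sin^4(15) = 0.004487, sin^2(15)*cos^2(15) = 0.0625
1/G12 - 2*nu12/E1 = 1/3 - 2*0.29/161 = 0.329731 GPa^-1
1/Ex = 0.870513/161 + 0.004487/5 + 0.329731*0.0625 = 0.0269125 GPa^-1
Ex = 37.16 GPa

37.16 GPa


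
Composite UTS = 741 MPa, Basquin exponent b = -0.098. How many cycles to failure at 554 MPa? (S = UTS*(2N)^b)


N = 0.5 * (S/UTS)^(1/b) = 0.5 * (554/741)^(1/-0.098) = 9.7237 cycles

9.7237 cycles


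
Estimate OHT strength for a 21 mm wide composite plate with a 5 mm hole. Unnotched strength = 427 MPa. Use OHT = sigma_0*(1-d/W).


OHT = sigma_0*(1-d/W) = 427*(1-5/21) = 325.3 MPa

325.3 MPa


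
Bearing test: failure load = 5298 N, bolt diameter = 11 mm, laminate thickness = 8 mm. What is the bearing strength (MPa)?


sigma_br = F/(d*h) = 5298/(11*8) = 60.2 MPa

60.2 MPa


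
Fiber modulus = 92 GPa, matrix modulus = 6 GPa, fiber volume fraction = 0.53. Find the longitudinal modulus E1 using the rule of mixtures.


E1 = Ef*Vf + Em*(1-Vf) = 92*0.53 + 6*0.47 = 51.58 GPa

51.58 GPa


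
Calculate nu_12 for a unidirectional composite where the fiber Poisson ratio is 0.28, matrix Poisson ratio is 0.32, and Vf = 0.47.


nu_12 = nu_f*Vf + nu_m*(1-Vf) = 0.28*0.47 + 0.32*0.53 = 0.3012

0.3012


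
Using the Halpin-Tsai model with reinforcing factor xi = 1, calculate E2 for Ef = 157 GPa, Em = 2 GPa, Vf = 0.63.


eta = (Ef/Em - 1)/(Ef/Em + xi) = (78.5 - 1)/(78.5 + 1) = 0.9748
E2 = Em*(1+xi*eta*Vf)/(1-eta*Vf) = 8.37 GPa

8.37 GPa


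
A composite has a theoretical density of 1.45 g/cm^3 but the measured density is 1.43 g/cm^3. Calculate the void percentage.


Void% = (rho_theo - rho_actual)/rho_theo * 100 = (1.45 - 1.43)/1.45 * 100 = 1.38%

1.38%


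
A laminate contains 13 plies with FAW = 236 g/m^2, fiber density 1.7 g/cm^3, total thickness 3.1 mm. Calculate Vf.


Vf = n * FAW / (rho_f * h * 1000) = 13 * 236 / (1.7 * 3.1 * 1000) = 0.5822

0.5822


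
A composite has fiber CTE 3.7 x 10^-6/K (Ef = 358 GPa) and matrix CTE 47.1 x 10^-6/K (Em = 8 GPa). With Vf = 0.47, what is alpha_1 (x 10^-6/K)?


E1 = Ef*Vf + Em*(1-Vf) = 172.5
alpha_1 = (alpha_f*Ef*Vf + alpha_m*Em*(1-Vf))/E1 = 4.77 x 10^-6/K

4.77 x 10^-6/K


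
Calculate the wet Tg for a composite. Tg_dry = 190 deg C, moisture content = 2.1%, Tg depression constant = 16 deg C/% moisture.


Tg_wet = Tg_dry - k*moisture = 190 - 16*2.1 = 156.4 deg C

156.4 deg C


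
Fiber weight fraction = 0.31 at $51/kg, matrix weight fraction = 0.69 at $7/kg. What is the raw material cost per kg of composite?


Cost = cost_f*Wf + cost_m*Wm = 51*0.31 + 7*0.69 = $20.64/kg

$20.64/kg


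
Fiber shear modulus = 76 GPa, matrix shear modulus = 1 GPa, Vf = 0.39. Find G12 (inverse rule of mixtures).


1/G12 = Vf/Gf + (1-Vf)/Gm = 0.39/76 + 0.61/1
G12 = 1.63 GPa

1.63 GPa


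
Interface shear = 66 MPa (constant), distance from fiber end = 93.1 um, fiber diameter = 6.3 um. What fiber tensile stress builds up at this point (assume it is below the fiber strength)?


Force balance: sigma_f * (pi*d^2/4) = tau * (pi*d) * x  ->  sigma_f = 4 * tau * x / d
sigma_f = 4 * 66 * 93.1 / 6.3 = 3901.3 MPa

3901.3 MPa


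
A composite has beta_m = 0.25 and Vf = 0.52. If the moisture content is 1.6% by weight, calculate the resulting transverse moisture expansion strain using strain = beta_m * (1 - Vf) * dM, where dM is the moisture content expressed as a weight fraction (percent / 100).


dM = 1.6/100 = 0.016
strain = beta_m * (1-Vf) * dM = 0.25 * 0.48 * 0.016 = 0.00192

0.00192


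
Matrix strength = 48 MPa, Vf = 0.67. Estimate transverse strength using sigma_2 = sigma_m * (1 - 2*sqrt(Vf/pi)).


factor = 1 - 2*sqrt(0.67/pi) = 0.0764
sigma_2 = 48 * 0.0764 = 3.67 MPa

3.67 MPa


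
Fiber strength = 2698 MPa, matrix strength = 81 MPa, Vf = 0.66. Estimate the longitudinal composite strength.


sigma_1 = sigma_f*Vf + sigma_m*(1-Vf) = 2698*0.66 + 81*0.34 = 1808.2 MPa

1808.2 MPa


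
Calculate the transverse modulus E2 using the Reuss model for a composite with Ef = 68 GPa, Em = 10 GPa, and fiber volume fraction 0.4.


1/E2 = Vf/Ef + (1-Vf)/Em = 0.4/68 + 0.6/10
E2 = 15.18 GPa

15.18 GPa


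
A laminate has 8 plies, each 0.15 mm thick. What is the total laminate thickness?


h = n * t_ply = 8 * 0.15 = 1.2 mm

1.2 mm


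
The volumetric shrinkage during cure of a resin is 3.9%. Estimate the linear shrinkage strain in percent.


Linear shrinkage ≈ vol_shrink/3 = 3.9/3 = 1.3%

1.3%


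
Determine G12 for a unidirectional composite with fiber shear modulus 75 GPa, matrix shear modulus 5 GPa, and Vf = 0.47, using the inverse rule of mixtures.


1/G12 = Vf/Gf + (1-Vf)/Gm = 0.47/75 + 0.53/5
G12 = 8.91 GPa

8.91 GPa


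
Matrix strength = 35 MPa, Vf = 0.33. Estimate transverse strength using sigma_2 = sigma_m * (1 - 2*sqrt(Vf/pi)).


factor = 1 - 2*sqrt(0.33/pi) = 0.3518
sigma_2 = 35 * 0.3518 = 12.31 MPa

12.31 MPa


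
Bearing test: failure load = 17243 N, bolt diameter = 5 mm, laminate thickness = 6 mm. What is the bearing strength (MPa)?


sigma_br = F/(d*h) = 17243/(5*6) = 574.8 MPa

574.8 MPa


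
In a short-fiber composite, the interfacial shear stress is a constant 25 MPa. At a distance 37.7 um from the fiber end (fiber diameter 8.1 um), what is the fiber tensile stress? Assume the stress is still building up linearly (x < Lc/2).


Force balance: sigma_f * (pi*d^2/4) = tau * (pi*d) * x  ->  sigma_f = 4 * tau * x / d
sigma_f = 4 * 25 * 37.7 / 8.1 = 465.4 MPa

465.4 MPa


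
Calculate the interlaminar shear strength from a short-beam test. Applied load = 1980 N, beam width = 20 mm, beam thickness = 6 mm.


ILSS = 3F/(4bh) = 3*1980/(4*20*6) = 12.38 MPa

12.38 MPa


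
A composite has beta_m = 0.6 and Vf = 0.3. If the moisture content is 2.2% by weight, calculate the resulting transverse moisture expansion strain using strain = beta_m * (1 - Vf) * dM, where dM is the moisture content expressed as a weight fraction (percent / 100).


dM = 2.2/100 = 0.022
strain = beta_m * (1-Vf) * dM = 0.6 * 0.7 * 0.022 = 0.00924

0.00924


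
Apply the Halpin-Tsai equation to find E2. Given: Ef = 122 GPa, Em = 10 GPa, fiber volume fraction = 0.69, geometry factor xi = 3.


eta = (Ef/Em - 1)/(Ef/Em + xi) = (12.2 - 1)/(12.2 + 3) = 0.7368
E2 = Em*(1+xi*eta*Vf)/(1-eta*Vf) = 51.37 GPa

51.37 GPa


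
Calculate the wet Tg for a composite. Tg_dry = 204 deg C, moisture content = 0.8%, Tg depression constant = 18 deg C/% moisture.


Tg_wet = Tg_dry - k*moisture = 204 - 18*0.8 = 189.6 deg C

189.6 deg C


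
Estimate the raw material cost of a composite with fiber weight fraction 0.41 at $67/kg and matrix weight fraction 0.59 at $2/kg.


Cost = cost_f*Wf + cost_m*Wm = 67*0.41 + 2*0.59 = $28.65/kg

$28.65/kg


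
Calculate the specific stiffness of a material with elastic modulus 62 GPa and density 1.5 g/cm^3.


Specific stiffness = E/rho = 62/1.5 = 41.3 GPa/(g/cm^3)

41.3 GPa/(g/cm^3)


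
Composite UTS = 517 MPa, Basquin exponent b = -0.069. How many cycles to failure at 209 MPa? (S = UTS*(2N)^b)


N = 0.5 * (S/UTS)^(1/b) = 0.5 * (209/517)^(1/-0.069) = 250963.9897 cycles

250963.9897 cycles


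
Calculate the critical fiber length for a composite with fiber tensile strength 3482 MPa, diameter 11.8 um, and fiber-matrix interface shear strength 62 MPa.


Lc = sigma_f * d / (2 * tau_i) = 3482 * 11.8 / (2 * 62) = 331.4 um

331.4 um


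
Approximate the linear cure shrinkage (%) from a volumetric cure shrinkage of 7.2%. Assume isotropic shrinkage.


Linear shrinkage ≈ vol_shrink/3 = 7.2/3 = 2.4%

2.4%


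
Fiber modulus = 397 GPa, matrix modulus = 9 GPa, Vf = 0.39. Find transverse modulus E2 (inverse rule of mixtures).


1/E2 = Vf/Ef + (1-Vf)/Em = 0.39/397 + 0.61/9
E2 = 14.54 GPa

14.54 GPa


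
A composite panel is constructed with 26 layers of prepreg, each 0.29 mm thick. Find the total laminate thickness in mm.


h = n * t_ply = 26 * 0.29 = 7.54 mm

7.54 mm


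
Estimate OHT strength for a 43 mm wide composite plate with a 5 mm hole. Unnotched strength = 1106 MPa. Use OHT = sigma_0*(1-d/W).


OHT = sigma_0*(1-d/W) = 1106*(1-5/43) = 977.4 MPa

977.4 MPa


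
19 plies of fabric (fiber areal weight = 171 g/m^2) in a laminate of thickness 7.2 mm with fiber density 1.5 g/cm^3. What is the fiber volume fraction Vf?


Vf = n * FAW / (rho_f * h * 1000) = 19 * 171 / (1.5 * 7.2 * 1000) = 0.3008

0.3008


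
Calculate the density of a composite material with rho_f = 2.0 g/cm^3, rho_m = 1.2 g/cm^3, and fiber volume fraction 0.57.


rho_c = rho_f*Vf + rho_m*(1-Vf) = 2.0*0.57 + 1.2*0.43 = 1.656 g/cm^3

1.656 g/cm^3


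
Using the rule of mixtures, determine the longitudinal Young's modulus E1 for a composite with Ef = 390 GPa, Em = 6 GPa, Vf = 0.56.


E1 = Ef*Vf + Em*(1-Vf) = 390*0.56 + 6*0.44 = 221.04 GPa

221.04 GPa


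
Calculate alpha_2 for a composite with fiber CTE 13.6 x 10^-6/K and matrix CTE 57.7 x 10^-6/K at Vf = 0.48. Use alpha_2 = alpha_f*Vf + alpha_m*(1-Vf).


alpha_2 = alpha_f*Vf + alpha_m*(1-Vf) = 13.6*0.48 + 57.7*0.52 = 36.5 x 10^-6/K

36.5 x 10^-6/K


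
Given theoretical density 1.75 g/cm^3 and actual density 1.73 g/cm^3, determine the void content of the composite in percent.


Void% = (rho_theo - rho_actual)/rho_theo * 100 = (1.75 - 1.73)/1.75 * 100 = 1.14%

1.14%


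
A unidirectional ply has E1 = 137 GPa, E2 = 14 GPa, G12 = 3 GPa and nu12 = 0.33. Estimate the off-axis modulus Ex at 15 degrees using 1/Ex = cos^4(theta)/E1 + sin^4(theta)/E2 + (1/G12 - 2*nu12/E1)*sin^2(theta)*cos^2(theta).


cos^4(15) = 0.870513, sin^4(15) = 0.004487, sin^2(15)*cos^2(15) = 0.0625
1/G12 - 2*nu12/E1 = 1/3 - 2*0.33/137 = 0.328516 GPa^-1
1/Ex = 0.870513/137 + 0.004487/14 + 0.328516*0.0625 = 0.0272069 GPa^-1
Ex = 36.76 GPa

36.76 GPa


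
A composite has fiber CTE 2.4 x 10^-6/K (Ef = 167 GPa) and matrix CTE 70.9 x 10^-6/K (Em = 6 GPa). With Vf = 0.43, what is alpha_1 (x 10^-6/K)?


E1 = Ef*Vf + Em*(1-Vf) = 75.23
alpha_1 = (alpha_f*Ef*Vf + alpha_m*Em*(1-Vf))/E1 = 5.51 x 10^-6/K

5.51 x 10^-6/K


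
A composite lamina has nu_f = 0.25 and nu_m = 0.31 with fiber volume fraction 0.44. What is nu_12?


nu_12 = nu_f*Vf + nu_m*(1-Vf) = 0.25*0.44 + 0.31*0.56 = 0.2836

0.2836


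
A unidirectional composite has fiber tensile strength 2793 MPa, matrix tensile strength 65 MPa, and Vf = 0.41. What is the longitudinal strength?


sigma_1 = sigma_f*Vf + sigma_m*(1-Vf) = 2793*0.41 + 65*0.59 = 1183.5 MPa

1183.5 MPa


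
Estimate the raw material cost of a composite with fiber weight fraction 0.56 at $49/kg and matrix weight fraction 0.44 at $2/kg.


Cost = cost_f*Wf + cost_m*Wm = 49*0.56 + 2*0.44 = $28.32/kg

$28.32/kg


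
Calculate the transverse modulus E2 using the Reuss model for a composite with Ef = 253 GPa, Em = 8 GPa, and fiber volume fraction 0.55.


1/E2 = Vf/Ef + (1-Vf)/Em = 0.55/253 + 0.45/8
E2 = 17.12 GPa

17.12 GPa


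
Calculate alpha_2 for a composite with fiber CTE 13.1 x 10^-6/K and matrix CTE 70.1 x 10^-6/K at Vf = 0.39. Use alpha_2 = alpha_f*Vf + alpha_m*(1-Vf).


alpha_2 = alpha_f*Vf + alpha_m*(1-Vf) = 13.1*0.39 + 70.1*0.61 = 47.9 x 10^-6/K

47.9 x 10^-6/K


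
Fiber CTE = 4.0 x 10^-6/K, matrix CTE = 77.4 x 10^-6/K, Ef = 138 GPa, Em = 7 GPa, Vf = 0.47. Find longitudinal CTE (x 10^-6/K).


E1 = Ef*Vf + Em*(1-Vf) = 68.57
alpha_1 = (alpha_f*Ef*Vf + alpha_m*Em*(1-Vf))/E1 = 7.97 x 10^-6/K

7.97 x 10^-6/K


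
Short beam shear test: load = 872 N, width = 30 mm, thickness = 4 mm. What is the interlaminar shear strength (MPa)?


ILSS = 3F/(4bh) = 3*872/(4*30*4) = 5.45 MPa

5.45 MPa


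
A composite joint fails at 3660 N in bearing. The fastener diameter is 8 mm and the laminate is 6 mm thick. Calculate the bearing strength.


sigma_br = F/(d*h) = 3660/(8*6) = 76.3 MPa

76.3 MPa


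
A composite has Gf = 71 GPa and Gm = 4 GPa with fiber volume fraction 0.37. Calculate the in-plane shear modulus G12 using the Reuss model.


1/G12 = Vf/Gf + (1-Vf)/Gm = 0.37/71 + 0.63/4
G12 = 6.15 GPa

6.15 GPa


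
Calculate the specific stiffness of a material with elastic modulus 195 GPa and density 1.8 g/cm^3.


Specific stiffness = E/rho = 195/1.8 = 108.3 GPa/(g/cm^3)

108.3 GPa/(g/cm^3)


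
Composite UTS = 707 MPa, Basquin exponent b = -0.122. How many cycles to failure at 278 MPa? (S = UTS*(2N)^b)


N = 0.5 * (S/UTS)^(1/b) = 0.5 * (278/707)^(1/-0.122) = 1051.2664 cycles

1051.2664 cycles


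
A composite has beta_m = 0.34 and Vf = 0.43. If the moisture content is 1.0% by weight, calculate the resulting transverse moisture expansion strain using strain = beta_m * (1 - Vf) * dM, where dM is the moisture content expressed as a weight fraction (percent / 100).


dM = 1.0/100 = 0.01
strain = beta_m * (1-Vf) * dM = 0.34 * 0.57 * 0.01 = 0.001938

0.001938


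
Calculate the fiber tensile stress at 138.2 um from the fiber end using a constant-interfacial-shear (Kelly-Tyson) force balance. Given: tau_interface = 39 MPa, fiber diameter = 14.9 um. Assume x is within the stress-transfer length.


Force balance: sigma_f * (pi*d^2/4) = tau * (pi*d) * x  ->  sigma_f = 4 * tau * x / d
sigma_f = 4 * 39 * 138.2 / 14.9 = 1446.9 MPa

1446.9 MPa


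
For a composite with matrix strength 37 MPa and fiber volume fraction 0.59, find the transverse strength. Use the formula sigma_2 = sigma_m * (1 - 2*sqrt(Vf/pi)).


factor = 1 - 2*sqrt(0.59/pi) = 0.1333
sigma_2 = 37 * 0.1333 = 4.93 MPa

4.93 MPa


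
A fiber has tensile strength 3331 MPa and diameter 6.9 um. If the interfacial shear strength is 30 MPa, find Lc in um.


Lc = sigma_f * d / (2 * tau_i) = 3331 * 6.9 / (2 * 30) = 383.1 um

383.1 um


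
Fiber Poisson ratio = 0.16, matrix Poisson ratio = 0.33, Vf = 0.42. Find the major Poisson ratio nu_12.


nu_12 = nu_f*Vf + nu_m*(1-Vf) = 0.16*0.42 + 0.33*0.58 = 0.2586

0.2586


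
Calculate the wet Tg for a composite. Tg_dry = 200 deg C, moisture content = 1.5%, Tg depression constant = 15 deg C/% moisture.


Tg_wet = Tg_dry - k*moisture = 200 - 15*1.5 = 177.5 deg C

177.5 deg C


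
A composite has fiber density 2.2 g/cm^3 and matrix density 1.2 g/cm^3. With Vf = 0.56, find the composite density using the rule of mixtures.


rho_c = rho_f*Vf + rho_m*(1-Vf) = 2.2*0.56 + 1.2*0.44 = 1.76 g/cm^3

1.76 g/cm^3


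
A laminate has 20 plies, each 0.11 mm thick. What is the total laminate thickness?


h = n * t_ply = 20 * 0.11 = 2.2 mm

2.2 mm


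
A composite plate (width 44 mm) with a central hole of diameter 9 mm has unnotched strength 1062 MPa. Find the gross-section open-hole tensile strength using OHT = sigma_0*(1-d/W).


OHT = sigma_0*(1-d/W) = 1062*(1-9/44) = 844.8 MPa

844.8 MPa


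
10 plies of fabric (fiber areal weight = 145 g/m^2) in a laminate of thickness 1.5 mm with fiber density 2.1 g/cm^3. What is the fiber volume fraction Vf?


Vf = n * FAW / (rho_f * h * 1000) = 10 * 145 / (2.1 * 1.5 * 1000) = 0.4603

0.4603


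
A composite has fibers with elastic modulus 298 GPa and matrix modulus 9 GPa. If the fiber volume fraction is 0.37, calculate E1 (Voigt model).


E1 = Ef*Vf + Em*(1-Vf) = 298*0.37 + 9*0.63 = 115.93 GPa

115.93 GPa


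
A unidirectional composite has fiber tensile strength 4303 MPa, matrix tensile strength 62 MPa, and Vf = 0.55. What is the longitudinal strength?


sigma_1 = sigma_f*Vf + sigma_m*(1-Vf) = 4303*0.55 + 62*0.45 = 2394.6 MPa

2394.6 MPa


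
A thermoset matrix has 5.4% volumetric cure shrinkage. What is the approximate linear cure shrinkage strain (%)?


Linear shrinkage ≈ vol_shrink/3 = 5.4/3 = 1.8%

1.8%


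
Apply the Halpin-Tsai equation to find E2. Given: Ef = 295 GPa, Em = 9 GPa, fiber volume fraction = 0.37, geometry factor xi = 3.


eta = (Ef/Em - 1)/(Ef/Em + xi) = (32.7778 - 1)/(32.7778 + 3) = 0.8882
E2 = Em*(1+xi*eta*Vf)/(1-eta*Vf) = 26.62 GPa

26.62 GPa


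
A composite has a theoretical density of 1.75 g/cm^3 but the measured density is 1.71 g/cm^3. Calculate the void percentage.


Void% = (rho_theo - rho_actual)/rho_theo * 100 = (1.75 - 1.71)/1.75 * 100 = 2.29%

2.29%


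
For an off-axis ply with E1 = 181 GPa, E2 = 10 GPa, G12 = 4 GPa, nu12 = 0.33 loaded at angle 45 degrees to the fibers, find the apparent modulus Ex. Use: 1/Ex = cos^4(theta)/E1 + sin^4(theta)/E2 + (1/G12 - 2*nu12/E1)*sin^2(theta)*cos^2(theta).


cos^4(45) = 0.25, sin^4(45) = 0.25, sin^2(45)*cos^2(45) = 0.25
1/G12 - 2*nu12/E1 = 1/4 - 2*0.33/181 = 0.246354 GPa^-1
1/Ex = 0.25/181 + 0.25/10 + 0.246354*0.25 = 0.0879696 GPa^-1
Ex = 11.37 GPa

11.37 GPa


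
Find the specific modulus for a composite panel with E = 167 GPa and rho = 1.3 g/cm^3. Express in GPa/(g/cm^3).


Specific stiffness = E/rho = 167/1.3 = 128.5 GPa/(g/cm^3)

128.5 GPa/(g/cm^3)


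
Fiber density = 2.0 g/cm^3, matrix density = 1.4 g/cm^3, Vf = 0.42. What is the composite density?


rho_c = rho_f*Vf + rho_m*(1-Vf) = 2.0*0.42 + 1.4*0.58 = 1.652 g/cm^3

1.652 g/cm^3


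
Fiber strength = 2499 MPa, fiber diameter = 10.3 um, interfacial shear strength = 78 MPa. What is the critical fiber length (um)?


Lc = sigma_f * d / (2 * tau_i) = 2499 * 10.3 / (2 * 78) = 165.0 um

165.0 um


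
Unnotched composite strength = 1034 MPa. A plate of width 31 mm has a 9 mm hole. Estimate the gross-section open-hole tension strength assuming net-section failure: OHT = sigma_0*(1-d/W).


OHT = sigma_0*(1-d/W) = 1034*(1-9/31) = 733.8 MPa

733.8 MPa


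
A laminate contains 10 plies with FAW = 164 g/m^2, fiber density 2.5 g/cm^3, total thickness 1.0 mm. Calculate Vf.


Vf = n * FAW / (rho_f * h * 1000) = 10 * 164 / (2.5 * 1.0 * 1000) = 0.656

0.656


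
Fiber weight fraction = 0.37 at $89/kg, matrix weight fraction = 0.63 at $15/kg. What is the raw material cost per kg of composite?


Cost = cost_f*Wf + cost_m*Wm = 89*0.37 + 15*0.63 = $42.38/kg

$42.38/kg


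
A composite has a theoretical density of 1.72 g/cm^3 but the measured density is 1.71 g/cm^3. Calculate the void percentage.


Void% = (rho_theo - rho_actual)/rho_theo * 100 = (1.72 - 1.71)/1.72 * 100 = 0.58%

0.58%


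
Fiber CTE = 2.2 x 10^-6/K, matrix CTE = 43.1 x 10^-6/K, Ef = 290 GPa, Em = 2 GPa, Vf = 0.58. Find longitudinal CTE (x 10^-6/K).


E1 = Ef*Vf + Em*(1-Vf) = 169.04
alpha_1 = (alpha_f*Ef*Vf + alpha_m*Em*(1-Vf))/E1 = 2.4 x 10^-6/K

2.4 x 10^-6/K


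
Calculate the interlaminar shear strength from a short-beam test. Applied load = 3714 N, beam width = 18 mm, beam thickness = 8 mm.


ILSS = 3F/(4bh) = 3*3714/(4*18*8) = 19.34 MPa

19.34 MPa


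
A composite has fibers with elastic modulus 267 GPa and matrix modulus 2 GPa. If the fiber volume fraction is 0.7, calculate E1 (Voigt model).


E1 = Ef*Vf + Em*(1-Vf) = 267*0.7 + 2*0.3 = 187.5 GPa

187.5 GPa


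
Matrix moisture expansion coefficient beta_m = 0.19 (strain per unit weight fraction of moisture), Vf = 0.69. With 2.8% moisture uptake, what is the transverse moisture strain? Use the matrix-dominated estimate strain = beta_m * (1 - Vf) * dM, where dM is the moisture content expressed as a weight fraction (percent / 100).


dM = 2.8/100 = 0.028
strain = beta_m * (1-Vf) * dM = 0.19 * 0.31 * 0.028 = 0.0016492

0.0016492


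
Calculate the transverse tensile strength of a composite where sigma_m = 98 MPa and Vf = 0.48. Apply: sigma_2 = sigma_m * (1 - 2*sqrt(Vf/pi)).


factor = 1 - 2*sqrt(0.48/pi) = 0.2182
sigma_2 = 98 * 0.2182 = 21.39 MPa

21.39 MPa


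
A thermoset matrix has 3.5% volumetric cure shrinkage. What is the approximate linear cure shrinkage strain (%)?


Linear shrinkage ≈ vol_shrink/3 = 3.5/3 = 1.167%

1.167%


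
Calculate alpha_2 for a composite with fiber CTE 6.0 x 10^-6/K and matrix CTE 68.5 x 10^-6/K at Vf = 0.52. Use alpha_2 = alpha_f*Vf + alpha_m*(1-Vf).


alpha_2 = alpha_f*Vf + alpha_m*(1-Vf) = 6.0*0.52 + 68.5*0.48 = 36.0 x 10^-6/K

36.0 x 10^-6/K


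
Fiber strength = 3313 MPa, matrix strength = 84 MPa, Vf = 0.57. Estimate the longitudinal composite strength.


sigma_1 = sigma_f*Vf + sigma_m*(1-Vf) = 3313*0.57 + 84*0.43 = 1924.5 MPa

1924.5 MPa


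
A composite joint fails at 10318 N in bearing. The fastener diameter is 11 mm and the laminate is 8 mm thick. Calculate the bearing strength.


sigma_br = F/(d*h) = 10318/(11*8) = 117.3 MPa

117.3 MPa


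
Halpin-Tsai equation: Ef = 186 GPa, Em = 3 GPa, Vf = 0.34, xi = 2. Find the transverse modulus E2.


eta = (Ef/Em - 1)/(Ef/Em + xi) = (62.0 - 1)/(62.0 + 2) = 0.9531
E2 = Em*(1+xi*eta*Vf)/(1-eta*Vf) = 7.31 GPa

7.31 GPa


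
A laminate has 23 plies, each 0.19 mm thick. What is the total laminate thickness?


h = n * t_ply = 23 * 0.19 = 4.37 mm

4.37 mm


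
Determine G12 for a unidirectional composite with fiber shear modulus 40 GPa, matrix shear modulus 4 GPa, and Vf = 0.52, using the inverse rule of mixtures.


1/G12 = Vf/Gf + (1-Vf)/Gm = 0.52/40 + 0.48/4
G12 = 7.52 GPa

7.52 GPa


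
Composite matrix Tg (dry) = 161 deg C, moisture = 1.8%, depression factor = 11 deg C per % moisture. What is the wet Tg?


Tg_wet = Tg_dry - k*moisture = 161 - 11*1.8 = 141.2 deg C

141.2 deg C


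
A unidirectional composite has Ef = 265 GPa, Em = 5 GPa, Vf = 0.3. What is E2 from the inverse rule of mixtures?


1/E2 = Vf/Ef + (1-Vf)/Em = 0.3/265 + 0.7/5
E2 = 7.09 GPa

7.09 GPa


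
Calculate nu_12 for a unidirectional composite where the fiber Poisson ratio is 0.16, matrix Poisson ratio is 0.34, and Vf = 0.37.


nu_12 = nu_f*Vf + nu_m*(1-Vf) = 0.16*0.37 + 0.34*0.63 = 0.2734

0.2734


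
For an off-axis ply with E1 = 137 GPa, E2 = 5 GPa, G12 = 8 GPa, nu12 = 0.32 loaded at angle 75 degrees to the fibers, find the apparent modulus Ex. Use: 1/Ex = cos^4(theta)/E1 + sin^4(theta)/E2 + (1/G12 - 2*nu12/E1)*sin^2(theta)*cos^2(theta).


cos^4(75) = 0.004487, sin^4(75) = 0.870513, sin^2(75)*cos^2(75) = 0.0625
1/G12 - 2*nu12/E1 = 1/8 - 2*0.32/137 = 0.120328 GPa^-1
1/Ex = 0.004487/137 + 0.870513/5 + 0.120328*0.0625 = 0.1816558 GPa^-1
Ex = 5.5 GPa

5.5 GPa


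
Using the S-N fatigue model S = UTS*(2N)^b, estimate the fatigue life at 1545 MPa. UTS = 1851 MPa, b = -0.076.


N = 0.5 * (S/UTS)^(1/b) = 0.5 * (1545/1851)^(1/-0.076) = 5.3898 cycles

5.3898 cycles


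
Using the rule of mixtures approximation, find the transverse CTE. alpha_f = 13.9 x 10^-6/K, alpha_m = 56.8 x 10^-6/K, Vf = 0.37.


alpha_2 = alpha_f*Vf + alpha_m*(1-Vf) = 13.9*0.37 + 56.8*0.63 = 40.9 x 10^-6/K

40.9 x 10^-6/K


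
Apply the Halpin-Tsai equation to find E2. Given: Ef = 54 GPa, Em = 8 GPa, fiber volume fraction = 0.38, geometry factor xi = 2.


eta = (Ef/Em - 1)/(Ef/Em + xi) = (6.75 - 1)/(6.75 + 2) = 0.6571
E2 = Em*(1+xi*eta*Vf)/(1-eta*Vf) = 15.99 GPa

15.99 GPa


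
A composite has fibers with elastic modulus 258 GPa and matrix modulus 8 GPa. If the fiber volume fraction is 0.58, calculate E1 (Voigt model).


E1 = Ef*Vf + Em*(1-Vf) = 258*0.58 + 8*0.42 = 153.0 GPa

153.0 GPa


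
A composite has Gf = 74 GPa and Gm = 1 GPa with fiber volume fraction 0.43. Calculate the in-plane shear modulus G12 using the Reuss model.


1/G12 = Vf/Gf + (1-Vf)/Gm = 0.43/74 + 0.57/1
G12 = 1.74 GPa

1.74 GPa


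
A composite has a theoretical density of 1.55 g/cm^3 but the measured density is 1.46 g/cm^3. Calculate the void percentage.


Void% = (rho_theo - rho_actual)/rho_theo * 100 = (1.55 - 1.46)/1.55 * 100 = 5.81%

5.81%


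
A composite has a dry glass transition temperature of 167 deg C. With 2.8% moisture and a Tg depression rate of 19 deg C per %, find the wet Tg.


Tg_wet = Tg_dry - k*moisture = 167 - 19*2.8 = 113.8 deg C

113.8 deg C


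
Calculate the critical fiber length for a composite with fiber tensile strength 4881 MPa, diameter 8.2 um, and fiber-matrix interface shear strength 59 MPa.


Lc = sigma_f * d / (2 * tau_i) = 4881 * 8.2 / (2 * 59) = 339.2 um

339.2 um


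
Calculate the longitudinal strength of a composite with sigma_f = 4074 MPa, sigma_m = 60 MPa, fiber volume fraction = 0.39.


sigma_1 = sigma_f*Vf + sigma_m*(1-Vf) = 4074*0.39 + 60*0.61 = 1625.5 MPa

1625.5 MPa


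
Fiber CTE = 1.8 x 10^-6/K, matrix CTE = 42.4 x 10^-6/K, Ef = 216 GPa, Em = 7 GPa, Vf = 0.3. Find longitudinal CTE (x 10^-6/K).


E1 = Ef*Vf + Em*(1-Vf) = 69.7
alpha_1 = (alpha_f*Ef*Vf + alpha_m*Em*(1-Vf))/E1 = 4.65 x 10^-6/K

4.65 x 10^-6/K


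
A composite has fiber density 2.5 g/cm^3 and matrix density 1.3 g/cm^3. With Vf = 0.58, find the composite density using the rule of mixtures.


rho_c = rho_f*Vf + rho_m*(1-Vf) = 2.5*0.58 + 1.3*0.42 = 1.996 g/cm^3

1.996 g/cm^3


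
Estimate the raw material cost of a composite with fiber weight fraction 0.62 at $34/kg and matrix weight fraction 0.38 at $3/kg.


Cost = cost_f*Wf + cost_m*Wm = 34*0.62 + 3*0.38 = $22.22/kg

$22.22/kg


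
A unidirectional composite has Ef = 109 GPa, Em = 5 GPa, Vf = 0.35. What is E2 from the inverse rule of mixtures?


1/E2 = Vf/Ef + (1-Vf)/Em = 0.35/109 + 0.65/5
E2 = 7.51 GPa

7.51 GPa


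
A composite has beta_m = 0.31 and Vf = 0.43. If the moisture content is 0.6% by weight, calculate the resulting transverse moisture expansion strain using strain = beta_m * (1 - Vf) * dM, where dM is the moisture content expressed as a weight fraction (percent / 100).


dM = 0.6/100 = 0.006
strain = beta_m * (1-Vf) * dM = 0.31 * 0.57 * 0.006 = 0.0010602

0.0010602


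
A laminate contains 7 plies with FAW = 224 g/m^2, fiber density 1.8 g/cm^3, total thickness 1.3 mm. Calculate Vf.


Vf = n * FAW / (rho_f * h * 1000) = 7 * 224 / (1.8 * 1.3 * 1000) = 0.6701

0.6701


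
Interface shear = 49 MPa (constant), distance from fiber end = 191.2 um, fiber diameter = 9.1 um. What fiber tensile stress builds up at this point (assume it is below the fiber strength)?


Force balance: sigma_f * (pi*d^2/4) = tau * (pi*d) * x  ->  sigma_f = 4 * tau * x / d
sigma_f = 4 * 49 * 191.2 / 9.1 = 4118.2 MPa

4118.2 MPa


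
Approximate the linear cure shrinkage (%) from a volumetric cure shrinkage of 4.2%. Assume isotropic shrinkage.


Linear shrinkage ≈ vol_shrink/3 = 4.2/3 = 1.4%

1.4%


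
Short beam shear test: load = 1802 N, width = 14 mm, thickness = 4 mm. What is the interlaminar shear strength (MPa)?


ILSS = 3F/(4bh) = 3*1802/(4*14*4) = 24.13 MPa

24.13 MPa


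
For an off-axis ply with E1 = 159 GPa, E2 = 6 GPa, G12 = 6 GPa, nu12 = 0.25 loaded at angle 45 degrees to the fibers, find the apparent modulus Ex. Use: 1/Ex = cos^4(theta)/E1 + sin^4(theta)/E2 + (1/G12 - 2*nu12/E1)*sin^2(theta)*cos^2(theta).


cos^4(45) = 0.25, sin^4(45) = 0.25, sin^2(45)*cos^2(45) = 0.25
1/G12 - 2*nu12/E1 = 1/6 - 2*0.25/159 = 0.163522 GPa^-1
1/Ex = 0.25/159 + 0.25/6 + 0.163522*0.25 = 0.0841195 GPa^-1
Ex = 11.89 GPa

11.89 GPa


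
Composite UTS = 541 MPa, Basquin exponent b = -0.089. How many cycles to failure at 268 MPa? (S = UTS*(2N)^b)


N = 0.5 * (S/UTS)^(1/b) = 0.5 * (268/541)^(1/-0.089) = 1338.5612 cycles

1338.5612 cycles


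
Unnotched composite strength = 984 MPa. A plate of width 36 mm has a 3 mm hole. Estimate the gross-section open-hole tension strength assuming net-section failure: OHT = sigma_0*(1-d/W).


OHT = sigma_0*(1-d/W) = 984*(1-3/36) = 902.0 MPa

902.0 MPa


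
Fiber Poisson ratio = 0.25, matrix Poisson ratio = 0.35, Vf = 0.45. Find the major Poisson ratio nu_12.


nu_12 = nu_f*Vf + nu_m*(1-Vf) = 0.25*0.45 + 0.35*0.55 = 0.305

0.305


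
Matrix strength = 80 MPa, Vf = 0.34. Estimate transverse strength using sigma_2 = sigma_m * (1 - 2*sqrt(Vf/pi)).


factor = 1 - 2*sqrt(0.34/pi) = 0.342
sigma_2 = 80 * 0.342 = 27.36 MPa

27.36 MPa


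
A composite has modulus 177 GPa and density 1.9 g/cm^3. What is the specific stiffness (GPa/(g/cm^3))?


Specific stiffness = E/rho = 177/1.9 = 93.2 GPa/(g/cm^3)

93.2 GPa/(g/cm^3)


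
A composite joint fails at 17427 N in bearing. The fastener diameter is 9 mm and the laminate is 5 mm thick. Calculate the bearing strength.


sigma_br = F/(d*h) = 17427/(9*5) = 387.3 MPa

387.3 MPa


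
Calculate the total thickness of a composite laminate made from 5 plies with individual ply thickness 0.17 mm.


h = n * t_ply = 5 * 0.17 = 0.85 mm

0.85 mm


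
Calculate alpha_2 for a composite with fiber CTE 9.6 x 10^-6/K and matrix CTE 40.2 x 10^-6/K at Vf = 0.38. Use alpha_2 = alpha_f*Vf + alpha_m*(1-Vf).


alpha_2 = alpha_f*Vf + alpha_m*(1-Vf) = 9.6*0.38 + 40.2*0.62 = 28.6 x 10^-6/K

28.6 x 10^-6/K


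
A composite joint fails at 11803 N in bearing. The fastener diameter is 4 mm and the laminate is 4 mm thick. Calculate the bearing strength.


sigma_br = F/(d*h) = 11803/(4*4) = 737.7 MPa

737.7 MPa


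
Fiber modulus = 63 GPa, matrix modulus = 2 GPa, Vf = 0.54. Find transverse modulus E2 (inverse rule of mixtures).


1/E2 = Vf/Ef + (1-Vf)/Em = 0.54/63 + 0.46/2
E2 = 4.19 GPa

4.19 GPa


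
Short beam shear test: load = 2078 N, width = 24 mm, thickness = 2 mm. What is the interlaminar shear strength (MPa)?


ILSS = 3F/(4bh) = 3*2078/(4*24*2) = 32.47 MPa

32.47 MPa


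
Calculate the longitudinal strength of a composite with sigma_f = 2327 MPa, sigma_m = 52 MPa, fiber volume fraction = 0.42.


sigma_1 = sigma_f*Vf + sigma_m*(1-Vf) = 2327*0.42 + 52*0.58 = 1007.5 MPa

1007.5 MPa


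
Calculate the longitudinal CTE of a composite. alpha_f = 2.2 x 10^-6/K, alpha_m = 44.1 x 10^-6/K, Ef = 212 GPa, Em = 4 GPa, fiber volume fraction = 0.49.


E1 = Ef*Vf + Em*(1-Vf) = 105.92
alpha_1 = (alpha_f*Ef*Vf + alpha_m*Em*(1-Vf))/E1 = 3.01 x 10^-6/K

3.01 x 10^-6/K


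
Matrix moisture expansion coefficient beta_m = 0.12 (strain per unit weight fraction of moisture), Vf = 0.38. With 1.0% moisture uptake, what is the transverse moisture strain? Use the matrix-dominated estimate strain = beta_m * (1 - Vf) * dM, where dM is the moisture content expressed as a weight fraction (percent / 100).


dM = 1.0/100 = 0.01
strain = beta_m * (1-Vf) * dM = 0.12 * 0.62 * 0.01 = 0.000744

0.000744


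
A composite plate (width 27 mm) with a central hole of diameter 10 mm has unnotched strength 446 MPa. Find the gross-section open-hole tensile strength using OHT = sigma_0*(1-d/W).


OHT = sigma_0*(1-d/W) = 446*(1-10/27) = 280.8 MPa

280.8 MPa


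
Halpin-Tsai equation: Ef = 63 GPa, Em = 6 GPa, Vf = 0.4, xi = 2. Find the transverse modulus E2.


eta = (Ef/Em - 1)/(Ef/Em + xi) = (10.5 - 1)/(10.5 + 2) = 0.76
E2 = Em*(1+xi*eta*Vf)/(1-eta*Vf) = 13.86 GPa

13.86 GPa


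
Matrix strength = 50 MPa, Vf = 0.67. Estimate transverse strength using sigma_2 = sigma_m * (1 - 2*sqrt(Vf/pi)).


factor = 1 - 2*sqrt(0.67/pi) = 0.0764
sigma_2 = 50 * 0.0764 = 3.82 MPa

3.82 MPa


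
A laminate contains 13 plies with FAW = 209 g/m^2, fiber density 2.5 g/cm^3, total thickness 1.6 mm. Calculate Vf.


Vf = n * FAW / (rho_f * h * 1000) = 13 * 209 / (2.5 * 1.6 * 1000) = 0.6793

0.6793


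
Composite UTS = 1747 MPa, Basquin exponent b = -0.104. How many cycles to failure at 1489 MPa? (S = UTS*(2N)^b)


N = 0.5 * (S/UTS)^(1/b) = 0.5 * (1489/1747)^(1/-0.104) = 2.3241 cycles

2.3241 cycles


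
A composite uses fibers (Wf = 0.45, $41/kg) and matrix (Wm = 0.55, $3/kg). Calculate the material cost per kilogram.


Cost = cost_f*Wf + cost_m*Wm = 41*0.45 + 3*0.55 = $20.1/kg

$20.1/kg


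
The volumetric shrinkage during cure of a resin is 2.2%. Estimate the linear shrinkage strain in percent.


Linear shrinkage ≈ vol_shrink/3 = 2.2/3 = 0.733%

0.733%


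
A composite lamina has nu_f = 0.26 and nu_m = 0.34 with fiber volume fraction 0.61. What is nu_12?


nu_12 = nu_f*Vf + nu_m*(1-Vf) = 0.26*0.61 + 0.34*0.39 = 0.2912

0.2912


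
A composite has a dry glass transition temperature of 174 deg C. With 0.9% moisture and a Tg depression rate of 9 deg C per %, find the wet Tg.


Tg_wet = Tg_dry - k*moisture = 174 - 9*0.9 = 165.9 deg C

165.9 deg C


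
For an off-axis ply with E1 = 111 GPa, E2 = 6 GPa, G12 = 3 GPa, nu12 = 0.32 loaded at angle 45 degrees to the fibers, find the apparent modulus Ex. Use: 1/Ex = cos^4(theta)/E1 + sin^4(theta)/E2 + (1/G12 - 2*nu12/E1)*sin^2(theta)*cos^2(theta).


cos^4(45) = 0.25, sin^4(45) = 0.25, sin^2(45)*cos^2(45) = 0.25
1/G12 - 2*nu12/E1 = 1/3 - 2*0.32/111 = 0.327568 GPa^-1
1/Ex = 0.25/111 + 0.25/6 + 0.327568*0.25 = 0.1258108 GPa^-1
Ex = 7.95 GPa

7.95 GPa


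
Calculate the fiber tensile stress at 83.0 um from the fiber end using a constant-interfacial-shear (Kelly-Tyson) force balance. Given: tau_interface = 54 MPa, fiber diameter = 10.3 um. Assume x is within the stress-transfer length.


Force balance: sigma_f * (pi*d^2/4) = tau * (pi*d) * x  ->  sigma_f = 4 * tau * x / d
sigma_f = 4 * 54 * 83.0 / 10.3 = 1740.6 MPa

1740.6 MPa


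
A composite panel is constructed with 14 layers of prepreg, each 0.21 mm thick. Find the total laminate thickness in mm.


h = n * t_ply = 14 * 0.21 = 2.94 mm

2.94 mm


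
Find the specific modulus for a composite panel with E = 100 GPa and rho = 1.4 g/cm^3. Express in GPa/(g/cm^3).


Specific stiffness = E/rho = 100/1.4 = 71.4 GPa/(g/cm^3)

71.4 GPa/(g/cm^3)


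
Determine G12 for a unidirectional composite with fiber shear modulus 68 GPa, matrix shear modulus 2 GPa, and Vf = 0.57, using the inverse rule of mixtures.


1/G12 = Vf/Gf + (1-Vf)/Gm = 0.57/68 + 0.43/2
G12 = 4.48 GPa

4.48 GPa


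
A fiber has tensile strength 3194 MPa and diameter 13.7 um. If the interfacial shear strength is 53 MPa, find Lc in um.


Lc = sigma_f * d / (2 * tau_i) = 3194 * 13.7 / (2 * 53) = 412.8 um

412.8 um


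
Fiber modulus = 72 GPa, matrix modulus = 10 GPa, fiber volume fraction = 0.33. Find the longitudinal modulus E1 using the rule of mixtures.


E1 = Ef*Vf + Em*(1-Vf) = 72*0.33 + 10*0.67 = 30.46 GPa

30.46 GPa


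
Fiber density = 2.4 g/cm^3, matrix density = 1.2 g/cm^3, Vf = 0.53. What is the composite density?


rho_c = rho_f*Vf + rho_m*(1-Vf) = 2.4*0.53 + 1.2*0.47 = 1.836 g/cm^3

1.836 g/cm^3


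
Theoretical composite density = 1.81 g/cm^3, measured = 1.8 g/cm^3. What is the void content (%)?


Void% = (rho_theo - rho_actual)/rho_theo * 100 = (1.81 - 1.8)/1.81 * 100 = 0.55%

0.55%


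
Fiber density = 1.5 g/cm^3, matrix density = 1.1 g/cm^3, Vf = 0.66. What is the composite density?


rho_c = rho_f*Vf + rho_m*(1-Vf) = 1.5*0.66 + 1.1*0.34 = 1.364 g/cm^3

1.364 g/cm^3


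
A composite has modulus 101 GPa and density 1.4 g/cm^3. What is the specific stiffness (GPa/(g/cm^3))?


Specific stiffness = E/rho = 101/1.4 = 72.1 GPa/(g/cm^3)

72.1 GPa/(g/cm^3)


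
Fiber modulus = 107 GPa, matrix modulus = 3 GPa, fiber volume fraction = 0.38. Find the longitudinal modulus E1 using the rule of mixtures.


E1 = Ef*Vf + Em*(1-Vf) = 107*0.38 + 3*0.62 = 42.52 GPa

42.52 GPa
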